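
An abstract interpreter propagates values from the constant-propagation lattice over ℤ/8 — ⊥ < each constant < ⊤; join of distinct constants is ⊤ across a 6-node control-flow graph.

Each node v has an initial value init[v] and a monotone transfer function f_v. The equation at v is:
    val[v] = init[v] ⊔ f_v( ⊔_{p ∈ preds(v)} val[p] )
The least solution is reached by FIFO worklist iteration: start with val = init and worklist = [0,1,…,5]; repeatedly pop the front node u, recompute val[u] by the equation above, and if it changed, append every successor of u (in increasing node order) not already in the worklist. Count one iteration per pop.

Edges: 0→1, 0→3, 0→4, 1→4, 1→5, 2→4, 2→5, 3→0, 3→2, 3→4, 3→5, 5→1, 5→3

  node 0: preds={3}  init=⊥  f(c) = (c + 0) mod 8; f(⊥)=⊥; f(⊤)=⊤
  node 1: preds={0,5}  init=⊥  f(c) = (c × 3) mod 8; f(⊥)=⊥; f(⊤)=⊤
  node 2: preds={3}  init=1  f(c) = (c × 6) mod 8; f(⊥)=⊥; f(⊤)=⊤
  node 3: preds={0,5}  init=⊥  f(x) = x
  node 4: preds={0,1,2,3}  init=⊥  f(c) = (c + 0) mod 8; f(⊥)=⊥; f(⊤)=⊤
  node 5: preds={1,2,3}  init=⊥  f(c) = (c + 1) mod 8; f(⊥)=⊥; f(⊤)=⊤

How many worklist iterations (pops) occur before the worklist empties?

Trace (21 dequeues):
  [1] u=0 | in ⊥ | out ⊥ | ==
  [2] u=1 | in ⊥ | out ⊥ | ==
  [3] u=2 | in ⊥ | out 1 | ==
  [4] u=3 | in ⊥ | out ⊥ | ==
  [5] u=4 | in 1 | out 1 | prev ⊥ | push {}
  [6] u=5 | in 1 | out 2 | prev ⊥ | push {1,3}
  [7] u=1 | in 2 | out 6 | prev ⊥ | push {4,5}
  [8] u=3 | in 2 | out 2 | prev ⊥ | push {0,2}
  [9] u=4 | in ⊤ | out ⊤ | prev 1 | push {}
  [10] u=5 | in ⊤ | out ⊤ | prev 2 | push {1,3}
  [11] u=0 | in 2 | out 2 | prev ⊥ | push {4}
  [12] u=2 | in 2 | out ⊤ | prev 1 | push {5}
  [13] u=1 | in ⊤ | out ⊤ | prev 6 | push {}
  [14] u=3 | in ⊤ | out ⊤ | prev 2 | push {0,2}
  [15] u=4 | in ⊤ | out ⊤ | ==
  [16] u=5 | in ⊤ | out ⊤ | ==
  [17] u=0 | in ⊤ | out ⊤ | prev 2 | push {1,3,4}
  [18] u=2 | in ⊤ | out ⊤ | ==
  [19] u=1 | in ⊤ | out ⊤ | ==
  [20] u=3 | in ⊤ | out ⊤ | ==
  [21] u=4 | in ⊤ | out ⊤ | ==

Converged values:
  [0] ⊤
  [1] ⊤
  [2] ⊤
  [3] ⊤
  [4] ⊤
  [5] ⊤

21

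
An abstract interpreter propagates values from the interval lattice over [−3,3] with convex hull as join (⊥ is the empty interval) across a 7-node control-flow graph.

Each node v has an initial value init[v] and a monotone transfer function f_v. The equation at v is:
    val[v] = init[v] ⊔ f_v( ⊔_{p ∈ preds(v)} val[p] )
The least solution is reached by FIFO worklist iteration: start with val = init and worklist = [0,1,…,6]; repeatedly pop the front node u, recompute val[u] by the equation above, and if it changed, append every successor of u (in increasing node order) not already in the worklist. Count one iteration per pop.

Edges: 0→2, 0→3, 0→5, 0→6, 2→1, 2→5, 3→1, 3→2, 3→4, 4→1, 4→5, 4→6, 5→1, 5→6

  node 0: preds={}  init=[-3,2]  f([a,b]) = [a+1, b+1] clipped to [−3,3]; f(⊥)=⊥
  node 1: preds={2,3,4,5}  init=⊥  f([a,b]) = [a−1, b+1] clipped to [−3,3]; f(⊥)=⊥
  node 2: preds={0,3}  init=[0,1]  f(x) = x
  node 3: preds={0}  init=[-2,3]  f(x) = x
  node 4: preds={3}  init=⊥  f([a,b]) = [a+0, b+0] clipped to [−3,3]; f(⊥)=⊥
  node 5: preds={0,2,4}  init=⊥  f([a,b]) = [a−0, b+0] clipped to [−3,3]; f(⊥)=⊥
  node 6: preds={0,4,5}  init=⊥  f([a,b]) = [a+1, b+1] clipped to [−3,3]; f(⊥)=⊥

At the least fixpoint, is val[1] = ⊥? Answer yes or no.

Trace (9 dequeues):
  [1] u=0 | in ⊥ | out [-3,2] | ==
  [2] u=1 | in [-2,3] | out [-3,3] | prev ⊥ | push {}
  [3] u=2 | in [-3,3] | out [-3,3] | prev [0,1] | push {1}
  [4] u=3 | in [-3,2] | out [-3,3] | prev [-2,3] | push {2}
  [5] u=4 | in [-3,3] | out [-3,3] | prev ⊥ | push {}
  [6] u=5 | in [-3,3] | out [-3,3] | prev ⊥ | push {}
  [7] u=6 | in [-3,3] | out [-2,3] | prev ⊥ | push {}
  [8] u=1 | in [-3,3] | out [-3,3] | ==
  [9] u=2 | in [-3,3] | out [-3,3] | ==

Converged values:
  [0] [-3,2]
  [1] [-3,3]
  [2] [-3,3]
  [3] [-3,3]
  [4] [-3,3]
  [5] [-3,3]
  [6] [-2,3]

no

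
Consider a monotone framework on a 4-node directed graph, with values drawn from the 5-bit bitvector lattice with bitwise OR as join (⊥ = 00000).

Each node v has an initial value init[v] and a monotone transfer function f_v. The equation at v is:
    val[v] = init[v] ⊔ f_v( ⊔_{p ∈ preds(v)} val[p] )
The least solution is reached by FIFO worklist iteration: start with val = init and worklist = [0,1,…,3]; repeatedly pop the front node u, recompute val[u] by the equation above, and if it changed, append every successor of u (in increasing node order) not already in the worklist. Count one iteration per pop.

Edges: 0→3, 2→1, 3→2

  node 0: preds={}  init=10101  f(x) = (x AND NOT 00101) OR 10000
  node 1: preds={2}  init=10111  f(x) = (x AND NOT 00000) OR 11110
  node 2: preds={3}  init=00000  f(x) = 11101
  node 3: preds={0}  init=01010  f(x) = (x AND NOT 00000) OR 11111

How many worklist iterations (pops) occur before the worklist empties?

Iteration log — 6 steps:
  step 1. node 0  ⊔preds=00000  new=10101  stable
  step 2. node 1  ⊔preds=00000  new=11111  old=10111  +wl: 
  step 3. node 2  ⊔preds=01010  new=11101  old=00000  +wl: 1
  step 4. node 3  ⊔preds=10101  new=11111  old=01010  +wl: 2
  step 5. node 1  ⊔preds=11101  new=11111  stable
  step 6. node 2  ⊔preds=11111  new=11101  stable

Least fixpoint reached:
  node 0: 10101
  node 1: 11111
  node 2: 11101
  node 3: 11111

6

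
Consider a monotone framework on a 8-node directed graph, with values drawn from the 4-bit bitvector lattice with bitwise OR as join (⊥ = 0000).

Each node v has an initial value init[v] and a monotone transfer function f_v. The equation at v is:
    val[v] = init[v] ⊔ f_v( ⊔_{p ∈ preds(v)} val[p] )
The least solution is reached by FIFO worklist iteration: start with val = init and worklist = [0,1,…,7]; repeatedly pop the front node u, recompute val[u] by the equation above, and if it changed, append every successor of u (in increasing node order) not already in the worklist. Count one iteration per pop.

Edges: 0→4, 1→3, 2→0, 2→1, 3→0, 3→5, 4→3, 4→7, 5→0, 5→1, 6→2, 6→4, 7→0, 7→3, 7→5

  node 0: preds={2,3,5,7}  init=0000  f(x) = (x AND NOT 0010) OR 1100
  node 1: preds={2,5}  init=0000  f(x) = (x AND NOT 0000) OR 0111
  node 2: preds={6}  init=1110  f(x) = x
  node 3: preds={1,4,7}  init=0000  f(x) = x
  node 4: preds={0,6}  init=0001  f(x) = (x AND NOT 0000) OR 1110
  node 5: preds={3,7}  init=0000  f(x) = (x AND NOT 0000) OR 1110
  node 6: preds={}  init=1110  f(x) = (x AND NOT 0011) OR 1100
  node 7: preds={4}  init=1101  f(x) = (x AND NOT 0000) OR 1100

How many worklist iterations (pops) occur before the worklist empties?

Iteration log — 12 steps:
  step 1. node 0  ⊔preds=1111  new=1101  old=0000  +wl: 
  step 2. node 1  ⊔preds=1110  new=1111  old=0000  +wl: 
  step 3. node 2  ⊔preds=1110  new=1110  stable
  step 4. node 3  ⊔preds=1111  new=1111  old=0000  +wl: 0
  step 5. node 4  ⊔preds=1111  new=1111  old=0001  +wl: 3
  step 6. node 5  ⊔preds=1111  new=1111  old=0000  +wl: 1
  step 7. node 6  ⊔preds=0000  new=1110  stable
  step 8. node 7  ⊔preds=1111  new=1111  old=1101  +wl: 5
  step 9. node 0  ⊔preds=1111  new=1101  stable
  step 10. node 3  ⊔preds=1111  new=1111  stable
  step 11. node 1  ⊔preds=1111  new=1111  stable
  step 12. node 5  ⊔preds=1111  new=1111  stable

Least fixpoint reached:
  node 0: 1101
  node 1: 1111
  node 2: 1110
  node 3: 1111
  node 4: 1111
  node 5: 1111
  node 6: 1110
  node 7: 1111

12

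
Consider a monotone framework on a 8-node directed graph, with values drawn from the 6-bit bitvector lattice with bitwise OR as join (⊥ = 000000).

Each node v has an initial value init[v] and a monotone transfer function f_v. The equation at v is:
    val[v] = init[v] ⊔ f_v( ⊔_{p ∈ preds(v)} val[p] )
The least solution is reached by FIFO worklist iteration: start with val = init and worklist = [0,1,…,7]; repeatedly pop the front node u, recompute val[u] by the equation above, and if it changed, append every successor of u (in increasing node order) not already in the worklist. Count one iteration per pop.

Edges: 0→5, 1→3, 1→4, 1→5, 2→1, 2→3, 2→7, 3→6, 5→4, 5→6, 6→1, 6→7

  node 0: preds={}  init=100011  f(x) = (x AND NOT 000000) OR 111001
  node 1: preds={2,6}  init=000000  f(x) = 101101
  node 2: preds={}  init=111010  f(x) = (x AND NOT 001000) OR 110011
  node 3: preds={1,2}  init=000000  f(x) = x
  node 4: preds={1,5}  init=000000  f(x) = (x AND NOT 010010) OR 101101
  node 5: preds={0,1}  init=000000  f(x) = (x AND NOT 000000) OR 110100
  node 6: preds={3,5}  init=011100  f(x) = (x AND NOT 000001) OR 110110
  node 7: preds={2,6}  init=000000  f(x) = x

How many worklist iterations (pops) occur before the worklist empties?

Iteration log — 10 steps:
  step 1. node 0  ⊔preds=000000  new=111011  old=100011  +wl: 
  step 2. node 1  ⊔preds=111110  new=101101  old=000000  +wl: 
  step 3. node 2  ⊔preds=000000  new=111011  old=111010  +wl: 1
  step 4. node 3  ⊔preds=111111  new=111111  old=000000  +wl: 
  step 5. node 4  ⊔preds=101101  new=101101  old=000000  +wl: 
  step 6. node 5  ⊔preds=111111  new=111111  old=000000  +wl: 4
  step 7. node 6  ⊔preds=111111  new=111110  old=011100  +wl: 
  step 8. node 7  ⊔preds=111111  new=111111  old=000000  +wl: 
  step 9. node 1  ⊔preds=111111  new=101101  stable
  step 10. node 4  ⊔preds=111111  new=101101  stable

Least fixpoint reached:
  node 0: 111011
  node 1: 101101
  node 2: 111011
  node 3: 111111
  node 4: 101101
  node 5: 111111
  node 6: 111110
  node 7: 111111

10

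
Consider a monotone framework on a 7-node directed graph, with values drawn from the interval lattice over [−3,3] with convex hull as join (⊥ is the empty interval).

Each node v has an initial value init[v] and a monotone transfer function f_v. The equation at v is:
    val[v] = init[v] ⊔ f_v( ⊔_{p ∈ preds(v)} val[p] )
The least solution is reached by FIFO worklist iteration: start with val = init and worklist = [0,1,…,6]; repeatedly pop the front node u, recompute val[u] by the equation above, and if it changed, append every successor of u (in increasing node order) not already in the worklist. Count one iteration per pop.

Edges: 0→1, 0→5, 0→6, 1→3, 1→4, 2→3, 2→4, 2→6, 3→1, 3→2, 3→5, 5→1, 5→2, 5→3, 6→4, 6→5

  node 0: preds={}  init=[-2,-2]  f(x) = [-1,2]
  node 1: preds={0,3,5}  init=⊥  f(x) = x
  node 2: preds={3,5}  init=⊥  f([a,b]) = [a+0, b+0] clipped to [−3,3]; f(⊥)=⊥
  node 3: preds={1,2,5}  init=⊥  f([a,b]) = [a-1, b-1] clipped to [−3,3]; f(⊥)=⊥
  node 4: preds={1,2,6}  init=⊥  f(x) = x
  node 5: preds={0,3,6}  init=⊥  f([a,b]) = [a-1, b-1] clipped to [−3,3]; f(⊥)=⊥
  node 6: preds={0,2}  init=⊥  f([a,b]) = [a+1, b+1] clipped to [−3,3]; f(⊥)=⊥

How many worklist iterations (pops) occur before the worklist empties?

Worklist (19 pops):
  #1 pop 0: in=⊥ → [-2,2] (was [-2,-2]); enqueue []
  #2 pop 1: in=[-2,2] → [-2,2] (was ⊥); enqueue []
  #3 pop 2: in=⊥ → ⊥ (no change)
  #4 pop 3: in=[-2,2] → [-3,1] (was ⊥); enqueue [1,2]
  #5 pop 4: in=[-2,2] → [-2,2] (was ⊥); enqueue []
  #6 pop 5: in=[-3,2] → [-3,1] (was ⊥); enqueue [3]
  #7 pop 6: in=[-2,2] → [-1,3] (was ⊥); enqueue [4,5]
  #8 pop 1: in=[-3,2] → [-3,2] (was [-2,2]); enqueue []
  #9 pop 2: in=[-3,1] → [-3,1] (was ⊥); enqueue [6]
  #10 pop 3: in=[-3,2] → [-3,1] (no change)
  #11 pop 4: in=[-3,3] → [-3,3] (was [-2,2]); enqueue []
  #12 pop 5: in=[-3,3] → [-3,2] (was [-3,1]); enqueue [1,2,3]
  #13 pop 6: in=[-3,2] → [-2,3] (was [-1,3]); enqueue [4,5]
  #14 pop 1: in=[-3,2] → [-3,2] (no change)
  #15 pop 2: in=[-3,2] → [-3,2] (was [-3,1]); enqueue [6]
  #16 pop 3: in=[-3,2] → [-3,1] (no change)
  #17 pop 4: in=[-3,3] → [-3,3] (no change)
  #18 pop 5: in=[-3,3] → [-3,2] (no change)
  #19 pop 6: in=[-3,2] → [-2,3] (no change)

Fixpoint:
  val[0] = [-2,2]
  val[1] = [-3,2]
  val[2] = [-3,2]
  val[3] = [-3,1]
  val[4] = [-3,3]
  val[5] = [-3,2]
  val[6] = [-2,3]

19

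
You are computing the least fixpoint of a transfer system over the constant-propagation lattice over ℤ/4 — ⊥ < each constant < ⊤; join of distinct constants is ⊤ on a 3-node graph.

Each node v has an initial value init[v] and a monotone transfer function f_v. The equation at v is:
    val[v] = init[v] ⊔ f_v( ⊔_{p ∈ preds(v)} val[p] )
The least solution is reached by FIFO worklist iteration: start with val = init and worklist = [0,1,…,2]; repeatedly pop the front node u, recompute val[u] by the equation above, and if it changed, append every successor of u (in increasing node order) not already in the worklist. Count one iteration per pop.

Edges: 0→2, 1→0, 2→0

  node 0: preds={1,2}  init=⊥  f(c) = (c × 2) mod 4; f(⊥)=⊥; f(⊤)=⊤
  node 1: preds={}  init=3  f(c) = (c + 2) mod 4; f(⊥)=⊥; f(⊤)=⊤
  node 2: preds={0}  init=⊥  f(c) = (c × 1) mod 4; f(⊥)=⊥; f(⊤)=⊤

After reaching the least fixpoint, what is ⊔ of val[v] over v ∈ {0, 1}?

⊤

Worklist (6 pops):
  #1 pop 0: in=3 → 2 (was ⊥); enqueue []
  #2 pop 1: in=⊥ → 3 (no change)
  #3 pop 2: in=2 → 2 (was ⊥); enqueue [0]
  #4 pop 0: in=⊤ → ⊤ (was 2); enqueue [2]
  #5 pop 2: in=⊤ → ⊤ (was 2); enqueue [0]
  #6 pop 0: in=⊤ → ⊤ (no change)

Fixpoint:
  val[0] = ⊤
  val[1] = 3
  val[2] = ⊤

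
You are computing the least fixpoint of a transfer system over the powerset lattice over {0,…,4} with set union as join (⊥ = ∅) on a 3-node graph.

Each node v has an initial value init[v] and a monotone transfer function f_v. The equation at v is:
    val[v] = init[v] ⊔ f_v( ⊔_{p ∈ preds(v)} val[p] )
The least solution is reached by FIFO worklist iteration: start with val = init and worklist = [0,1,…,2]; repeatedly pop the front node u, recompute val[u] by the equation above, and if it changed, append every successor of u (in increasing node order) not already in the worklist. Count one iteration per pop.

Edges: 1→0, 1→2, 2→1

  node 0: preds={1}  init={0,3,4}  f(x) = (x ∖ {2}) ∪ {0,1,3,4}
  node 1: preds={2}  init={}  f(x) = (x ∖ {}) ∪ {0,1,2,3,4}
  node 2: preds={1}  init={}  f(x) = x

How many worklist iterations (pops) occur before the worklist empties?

Iteration log — 5 steps:
  step 1. node 0  ⊔preds={}  new={0,1,3,4}  old={0,3,4}  +wl: 
  step 2. node 1  ⊔preds={}  new={0,1,2,3,4}  old={}  +wl: 0
  step 3. node 2  ⊔preds={0,1,2,3,4}  new={0,1,2,3,4}  old={}  +wl: 1
  step 4. node 0  ⊔preds={0,1,2,3,4}  new={0,1,3,4}  stable
  step 5. node 1  ⊔preds={0,1,2,3,4}  new={0,1,2,3,4}  stable

Least fixpoint reached:
  node 0: {0,1,3,4}
  node 1: {0,1,2,3,4}
  node 2: {0,1,2,3,4}

5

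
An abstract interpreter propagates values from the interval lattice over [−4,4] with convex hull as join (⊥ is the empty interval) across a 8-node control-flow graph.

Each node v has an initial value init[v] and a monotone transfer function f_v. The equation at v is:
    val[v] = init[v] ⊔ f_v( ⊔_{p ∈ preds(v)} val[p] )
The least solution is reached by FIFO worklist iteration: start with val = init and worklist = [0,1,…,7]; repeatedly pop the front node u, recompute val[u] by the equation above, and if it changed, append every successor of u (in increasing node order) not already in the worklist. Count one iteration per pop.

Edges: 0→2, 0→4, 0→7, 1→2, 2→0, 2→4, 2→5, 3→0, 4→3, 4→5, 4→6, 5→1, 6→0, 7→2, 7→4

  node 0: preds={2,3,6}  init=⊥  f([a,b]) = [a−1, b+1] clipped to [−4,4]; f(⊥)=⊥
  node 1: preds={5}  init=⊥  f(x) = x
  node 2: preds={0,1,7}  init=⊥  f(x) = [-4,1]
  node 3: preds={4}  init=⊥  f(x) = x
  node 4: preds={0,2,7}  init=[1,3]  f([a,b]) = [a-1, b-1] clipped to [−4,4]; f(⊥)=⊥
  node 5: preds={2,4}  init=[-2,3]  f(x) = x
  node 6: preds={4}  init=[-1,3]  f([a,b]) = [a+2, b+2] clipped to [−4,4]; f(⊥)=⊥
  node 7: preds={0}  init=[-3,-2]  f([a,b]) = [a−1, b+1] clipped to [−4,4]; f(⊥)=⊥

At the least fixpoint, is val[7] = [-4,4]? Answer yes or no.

Iteration log — 17 steps:
  step 1. node 0  ⊔preds=[-1,3]  new=[-2,4]  old=⊥  +wl: 
  step 2. node 1  ⊔preds=[-2,3]  new=[-2,3]  old=⊥  +wl: 
  step 3. node 2  ⊔preds=[-3,4]  new=[-4,1]  old=⊥  +wl: 0
  step 4. node 3  ⊔preds=[1,3]  new=[1,3]  old=⊥  +wl: 
  step 5. node 4  ⊔preds=[-4,4]  new=[-4,3]  old=[1,3]  +wl: 3
  step 6. node 5  ⊔preds=[-4,3]  new=[-4,3]  old=[-2,3]  +wl: 1
  step 7. node 6  ⊔preds=[-4,3]  new=[-2,4]  old=[-1,3]  +wl: 
  step 8. node 7  ⊔preds=[-2,4]  new=[-3,4]  old=[-3,-2]  +wl: 2,4
  step 9. node 0  ⊔preds=[-4,4]  new=[-4,4]  old=[-2,4]  +wl: 7
  step 10. node 3  ⊔preds=[-4,3]  new=[-4,3]  old=[1,3]  +wl: 0
  step 11. node 1  ⊔preds=[-4,3]  new=[-4,3]  old=[-2,3]  +wl: 
  step 12. node 2  ⊔preds=[-4,4]  new=[-4,1]  stable
  step 13. node 4  ⊔preds=[-4,4]  new=[-4,3]  stable
  step 14. node 7  ⊔preds=[-4,4]  new=[-4,4]  old=[-3,4]  +wl: 2,4
  step 15. node 0  ⊔preds=[-4,4]  new=[-4,4]  stable
  step 16. node 2  ⊔preds=[-4,4]  new=[-4,1]  stable
  step 17. node 4  ⊔preds=[-4,4]  new=[-4,3]  stable

Least fixpoint reached:
  node 0: [-4,4]
  node 1: [-4,3]
  node 2: [-4,1]
  node 3: [-4,3]
  node 4: [-4,3]
  node 5: [-4,3]
  node 6: [-2,4]
  node 7: [-4,4]

yes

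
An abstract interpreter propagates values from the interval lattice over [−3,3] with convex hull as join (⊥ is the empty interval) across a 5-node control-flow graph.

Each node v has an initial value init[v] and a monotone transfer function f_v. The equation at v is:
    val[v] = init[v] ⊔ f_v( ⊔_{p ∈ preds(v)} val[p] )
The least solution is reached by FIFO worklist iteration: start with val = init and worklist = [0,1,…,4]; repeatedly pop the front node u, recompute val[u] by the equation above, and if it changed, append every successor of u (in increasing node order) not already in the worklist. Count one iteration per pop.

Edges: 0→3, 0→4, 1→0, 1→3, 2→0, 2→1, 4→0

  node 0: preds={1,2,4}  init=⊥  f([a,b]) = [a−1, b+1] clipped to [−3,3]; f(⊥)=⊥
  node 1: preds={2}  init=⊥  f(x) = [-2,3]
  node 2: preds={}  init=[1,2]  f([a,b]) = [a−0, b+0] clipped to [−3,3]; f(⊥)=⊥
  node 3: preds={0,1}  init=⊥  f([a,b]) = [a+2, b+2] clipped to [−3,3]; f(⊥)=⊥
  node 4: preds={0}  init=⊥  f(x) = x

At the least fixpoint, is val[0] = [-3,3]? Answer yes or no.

Trace (9 dequeues):
  [1] u=0 | in [1,2] | out [0,3] | prev ⊥ | push {}
  [2] u=1 | in [1,2] | out [-2,3] | prev ⊥ | push {0}
  [3] u=2 | in ⊥ | out [1,2] | ==
  [4] u=3 | in [-2,3] | out [0,3] | prev ⊥ | push {}
  [5] u=4 | in [0,3] | out [0,3] | prev ⊥ | push {}
  [6] u=0 | in [-2,3] | out [-3,3] | prev [0,3] | push {3,4}
  [7] u=3 | in [-3,3] | out [-1,3] | prev [0,3] | push {}
  [8] u=4 | in [-3,3] | out [-3,3] | prev [0,3] | push {0}
  [9] u=0 | in [-3,3] | out [-3,3] | ==

Converged values:
  [0] [-3,3]
  [1] [-2,3]
  [2] [1,2]
  [3] [-1,3]
  [4] [-3,3]

yes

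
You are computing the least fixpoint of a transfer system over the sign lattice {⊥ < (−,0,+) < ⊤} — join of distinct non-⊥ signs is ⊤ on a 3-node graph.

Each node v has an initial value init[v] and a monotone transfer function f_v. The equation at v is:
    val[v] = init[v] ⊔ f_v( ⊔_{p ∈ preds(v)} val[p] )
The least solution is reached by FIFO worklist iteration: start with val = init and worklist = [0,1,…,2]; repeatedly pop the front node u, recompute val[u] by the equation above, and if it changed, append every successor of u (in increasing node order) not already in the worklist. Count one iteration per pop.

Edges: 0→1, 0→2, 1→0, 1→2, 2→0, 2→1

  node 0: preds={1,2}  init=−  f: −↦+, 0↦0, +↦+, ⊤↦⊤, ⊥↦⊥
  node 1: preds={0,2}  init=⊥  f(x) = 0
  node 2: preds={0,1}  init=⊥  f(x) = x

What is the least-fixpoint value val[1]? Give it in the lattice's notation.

Iteration log — 6 steps:
  step 1. node 0  ⊔preds=⊥  new=−  stable
  step 2. node 1  ⊔preds=−  new=0  old=⊥  +wl: 0
  step 3. node 2  ⊔preds=⊤  new=⊤  old=⊥  +wl: 1
  step 4. node 0  ⊔preds=⊤  new=⊤  old=−  +wl: 2
  step 5. node 1  ⊔preds=⊤  new=0  stable
  step 6. node 2  ⊔preds=⊤  new=⊤  stable

Least fixpoint reached:
  node 0: ⊤
  node 1: 0
  node 2: ⊤

0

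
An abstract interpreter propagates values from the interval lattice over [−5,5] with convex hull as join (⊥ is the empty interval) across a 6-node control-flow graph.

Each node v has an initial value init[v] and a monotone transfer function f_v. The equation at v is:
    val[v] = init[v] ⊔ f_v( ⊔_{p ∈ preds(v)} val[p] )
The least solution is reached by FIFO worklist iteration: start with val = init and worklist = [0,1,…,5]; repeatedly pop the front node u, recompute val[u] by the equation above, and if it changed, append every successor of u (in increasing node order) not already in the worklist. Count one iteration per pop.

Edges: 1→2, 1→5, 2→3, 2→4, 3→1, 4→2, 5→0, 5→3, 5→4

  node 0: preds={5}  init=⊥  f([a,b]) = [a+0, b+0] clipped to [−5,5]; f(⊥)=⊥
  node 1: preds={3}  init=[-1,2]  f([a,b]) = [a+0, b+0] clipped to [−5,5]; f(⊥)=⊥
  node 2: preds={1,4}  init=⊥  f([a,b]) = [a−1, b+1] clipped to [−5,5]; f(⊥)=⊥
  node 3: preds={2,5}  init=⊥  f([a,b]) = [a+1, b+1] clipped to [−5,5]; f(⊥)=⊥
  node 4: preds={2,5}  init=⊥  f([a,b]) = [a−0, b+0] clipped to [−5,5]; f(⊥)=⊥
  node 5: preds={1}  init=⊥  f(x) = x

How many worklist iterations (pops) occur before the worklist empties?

33

Worklist (33 pops):
  #1 pop 0: in=⊥ → ⊥ (no change)
  #2 pop 1: in=⊥ → [-1,2] (no change)
  #3 pop 2: in=[-1,2] → [-2,3] (was ⊥); enqueue []
  #4 pop 3: in=[-2,3] → [-1,4] (was ⊥); enqueue [1]
  #5 pop 4: in=[-2,3] → [-2,3] (was ⊥); enqueue [2]
  #6 pop 5: in=[-1,2] → [-1,2] (was ⊥); enqueue [0,3,4]
  #7 pop 1: in=[-1,4] → [-1,4] (was [-1,2]); enqueue [5]
  #8 pop 2: in=[-2,4] → [-3,5] (was [-2,3]); enqueue []
  #9 pop 0: in=[-1,2] → [-1,2] (was ⊥); enqueue []
  #10 pop 3: in=[-3,5] → [-2,5] (was [-1,4]); enqueue [1]
  #11 pop 4: in=[-3,5] → [-3,5] (was [-2,3]); enqueue [2]
  #12 pop 5: in=[-1,4] → [-1,4] (was [-1,2]); enqueue [0,3,4]
  #13 pop 1: in=[-2,5] → [-2,5] (was [-1,4]); enqueue [5]
  #14 pop 2: in=[-3,5] → [-4,5] (was [-3,5]); enqueue []
  #15 pop 0: in=[-1,4] → [-1,4] (was [-1,2]); enqueue []
  #16 pop 3: in=[-4,5] → [-3,5] (was [-2,5]); enqueue [1]
  #17 pop 4: in=[-4,5] → [-4,5] (was [-3,5]); enqueue [2]
  #18 pop 5: in=[-2,5] → [-2,5] (was [-1,4]); enqueue [0,3,4]
  #19 pop 1: in=[-3,5] → [-3,5] (was [-2,5]); enqueue [5]
  #20 pop 2: in=[-4,5] → [-5,5] (was [-4,5]); enqueue []
  #21 pop 0: in=[-2,5] → [-2,5] (was [-1,4]); enqueue []
  #22 pop 3: in=[-5,5] → [-4,5] (was [-3,5]); enqueue [1]
  #23 pop 4: in=[-5,5] → [-5,5] (was [-4,5]); enqueue [2]
  #24 pop 5: in=[-3,5] → [-3,5] (was [-2,5]); enqueue [0,3,4]
  #25 pop 1: in=[-4,5] → [-4,5] (was [-3,5]); enqueue [5]
  #26 pop 2: in=[-5,5] → [-5,5] (no change)
  #27 pop 0: in=[-3,5] → [-3,5] (was [-2,5]); enqueue []
  #28 pop 3: in=[-5,5] → [-4,5] (no change)
  #29 pop 4: in=[-5,5] → [-5,5] (no change)
  #30 pop 5: in=[-4,5] → [-4,5] (was [-3,5]); enqueue [0,3,4]
  #31 pop 0: in=[-4,5] → [-4,5] (was [-3,5]); enqueue []
  #32 pop 3: in=[-5,5] → [-4,5] (no change)
  #33 pop 4: in=[-5,5] → [-5,5] (no change)

Fixpoint:
  val[0] = [-4,5]
  val[1] = [-4,5]
  val[2] = [-5,5]
  val[3] = [-4,5]
  val[4] = [-5,5]
  val[5] = [-4,5]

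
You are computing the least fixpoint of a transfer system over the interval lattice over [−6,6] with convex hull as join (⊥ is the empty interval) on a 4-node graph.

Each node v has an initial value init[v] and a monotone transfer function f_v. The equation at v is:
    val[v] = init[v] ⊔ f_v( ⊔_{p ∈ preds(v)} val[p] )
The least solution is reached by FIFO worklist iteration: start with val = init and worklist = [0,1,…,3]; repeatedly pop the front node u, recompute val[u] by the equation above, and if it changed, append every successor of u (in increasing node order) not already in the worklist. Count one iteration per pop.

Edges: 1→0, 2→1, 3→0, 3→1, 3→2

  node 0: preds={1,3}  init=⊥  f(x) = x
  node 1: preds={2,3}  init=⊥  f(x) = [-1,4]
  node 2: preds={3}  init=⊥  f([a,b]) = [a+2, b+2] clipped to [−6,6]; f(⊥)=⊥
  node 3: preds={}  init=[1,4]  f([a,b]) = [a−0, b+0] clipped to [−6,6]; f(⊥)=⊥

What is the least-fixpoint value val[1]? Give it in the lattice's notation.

[-1,4]

Iteration log — 6 steps:
  step 1. node 0  ⊔preds=[1,4]  new=[1,4]  old=⊥  +wl: 
  step 2. node 1  ⊔preds=[1,4]  new=[-1,4]  old=⊥  +wl: 0
  step 3. node 2  ⊔preds=[1,4]  new=[3,6]  old=⊥  +wl: 1
  step 4. node 3  ⊔preds=⊥  new=[1,4]  stable
  step 5. node 0  ⊔preds=[-1,4]  new=[-1,4]  old=[1,4]  +wl: 
  step 6. node 1  ⊔preds=[1,6]  new=[-1,4]  stable

Least fixpoint reached:
  node 0: [-1,4]
  node 1: [-1,4]
  node 2: [3,6]
  node 3: [1,4]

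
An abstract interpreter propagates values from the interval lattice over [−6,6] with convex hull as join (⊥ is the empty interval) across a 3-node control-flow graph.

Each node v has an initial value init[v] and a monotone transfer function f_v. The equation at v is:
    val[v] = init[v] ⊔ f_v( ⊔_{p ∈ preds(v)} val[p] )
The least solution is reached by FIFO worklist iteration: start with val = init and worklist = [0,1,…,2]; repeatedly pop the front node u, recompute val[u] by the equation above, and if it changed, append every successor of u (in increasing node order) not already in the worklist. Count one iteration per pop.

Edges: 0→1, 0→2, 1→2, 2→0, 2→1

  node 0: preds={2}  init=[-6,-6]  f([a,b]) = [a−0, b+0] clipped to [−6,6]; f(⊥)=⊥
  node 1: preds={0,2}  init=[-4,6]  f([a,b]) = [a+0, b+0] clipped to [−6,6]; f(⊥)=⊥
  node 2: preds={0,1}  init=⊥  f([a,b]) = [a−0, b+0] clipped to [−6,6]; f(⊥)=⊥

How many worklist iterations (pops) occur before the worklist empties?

6

Worklist (6 pops):
  #1 pop 0: in=⊥ → [-6,-6] (no change)
  #2 pop 1: in=[-6,-6] → [-6,6] (was [-4,6]); enqueue []
  #3 pop 2: in=[-6,6] → [-6,6] (was ⊥); enqueue [0,1]
  #4 pop 0: in=[-6,6] → [-6,6] (was [-6,-6]); enqueue [2]
  #5 pop 1: in=[-6,6] → [-6,6] (no change)
  #6 pop 2: in=[-6,6] → [-6,6] (no change)

Fixpoint:
  val[0] = [-6,6]
  val[1] = [-6,6]
  val[2] = [-6,6]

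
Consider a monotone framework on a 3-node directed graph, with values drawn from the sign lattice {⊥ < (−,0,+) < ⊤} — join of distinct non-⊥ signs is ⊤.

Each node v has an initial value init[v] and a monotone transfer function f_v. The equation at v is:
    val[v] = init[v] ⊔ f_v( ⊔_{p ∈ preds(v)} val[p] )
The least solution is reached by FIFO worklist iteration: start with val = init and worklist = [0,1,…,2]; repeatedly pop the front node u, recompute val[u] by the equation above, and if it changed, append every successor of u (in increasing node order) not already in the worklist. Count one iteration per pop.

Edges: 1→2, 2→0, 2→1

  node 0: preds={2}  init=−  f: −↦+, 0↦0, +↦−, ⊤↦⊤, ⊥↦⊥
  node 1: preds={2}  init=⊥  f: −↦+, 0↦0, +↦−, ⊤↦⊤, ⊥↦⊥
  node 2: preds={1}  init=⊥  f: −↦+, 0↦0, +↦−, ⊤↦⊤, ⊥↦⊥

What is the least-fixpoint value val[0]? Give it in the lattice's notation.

−

Worklist (3 pops):
  #1 pop 0: in=⊥ → − (no change)
  #2 pop 1: in=⊥ → ⊥ (no change)
  #3 pop 2: in=⊥ → ⊥ (no change)

Fixpoint:
  val[0] = −
  val[1] = ⊥
  val[2] = ⊥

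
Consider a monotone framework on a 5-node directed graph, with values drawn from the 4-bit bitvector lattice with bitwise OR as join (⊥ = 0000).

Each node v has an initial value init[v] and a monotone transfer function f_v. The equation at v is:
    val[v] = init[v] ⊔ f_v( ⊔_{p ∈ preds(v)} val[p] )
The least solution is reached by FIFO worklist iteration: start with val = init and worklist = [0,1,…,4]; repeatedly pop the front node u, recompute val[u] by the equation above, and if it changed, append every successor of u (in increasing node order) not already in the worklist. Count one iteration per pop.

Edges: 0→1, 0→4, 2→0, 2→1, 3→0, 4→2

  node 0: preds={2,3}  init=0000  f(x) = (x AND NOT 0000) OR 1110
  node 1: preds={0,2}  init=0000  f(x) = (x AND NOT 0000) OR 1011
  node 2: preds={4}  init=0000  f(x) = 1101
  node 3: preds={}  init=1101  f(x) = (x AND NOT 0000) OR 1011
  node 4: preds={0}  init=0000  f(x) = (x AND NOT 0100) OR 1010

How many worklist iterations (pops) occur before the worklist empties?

Worklist (8 pops):
  #1 pop 0: in=1101 → 1111 (was 0000); enqueue []
  #2 pop 1: in=1111 → 1111 (was 0000); enqueue []
  #3 pop 2: in=0000 → 1101 (was 0000); enqueue [0,1]
  #4 pop 3: in=0000 → 1111 (was 1101); enqueue []
  #5 pop 4: in=1111 → 1011 (was 0000); enqueue [2]
  #6 pop 0: in=1111 → 1111 (no change)
  #7 pop 1: in=1111 → 1111 (no change)
  #8 pop 2: in=1011 → 1101 (no change)

Fixpoint:
  val[0] = 1111
  val[1] = 1111
  val[2] = 1101
  val[3] = 1111
  val[4] = 1011

8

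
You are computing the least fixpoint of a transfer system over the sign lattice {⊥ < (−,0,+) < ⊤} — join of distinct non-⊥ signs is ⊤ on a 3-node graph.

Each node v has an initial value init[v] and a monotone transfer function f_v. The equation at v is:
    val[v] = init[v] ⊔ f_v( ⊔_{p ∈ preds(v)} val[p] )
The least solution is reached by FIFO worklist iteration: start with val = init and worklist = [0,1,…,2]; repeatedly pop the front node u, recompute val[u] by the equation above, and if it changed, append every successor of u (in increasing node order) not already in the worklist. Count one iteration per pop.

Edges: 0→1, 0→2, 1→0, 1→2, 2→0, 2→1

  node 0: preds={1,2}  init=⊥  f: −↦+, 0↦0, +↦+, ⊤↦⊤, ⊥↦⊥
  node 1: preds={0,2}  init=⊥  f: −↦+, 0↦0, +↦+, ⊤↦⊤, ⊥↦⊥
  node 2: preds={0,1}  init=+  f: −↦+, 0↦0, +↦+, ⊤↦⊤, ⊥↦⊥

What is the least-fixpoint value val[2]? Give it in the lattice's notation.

+

Worklist (4 pops):
  #1 pop 0: in=+ → + (was ⊥); enqueue []
  #2 pop 1: in=+ → + (was ⊥); enqueue [0]
  #3 pop 2: in=+ → + (no change)
  #4 pop 0: in=+ → + (no change)

Fixpoint:
  val[0] = +
  val[1] = +
  val[2] = +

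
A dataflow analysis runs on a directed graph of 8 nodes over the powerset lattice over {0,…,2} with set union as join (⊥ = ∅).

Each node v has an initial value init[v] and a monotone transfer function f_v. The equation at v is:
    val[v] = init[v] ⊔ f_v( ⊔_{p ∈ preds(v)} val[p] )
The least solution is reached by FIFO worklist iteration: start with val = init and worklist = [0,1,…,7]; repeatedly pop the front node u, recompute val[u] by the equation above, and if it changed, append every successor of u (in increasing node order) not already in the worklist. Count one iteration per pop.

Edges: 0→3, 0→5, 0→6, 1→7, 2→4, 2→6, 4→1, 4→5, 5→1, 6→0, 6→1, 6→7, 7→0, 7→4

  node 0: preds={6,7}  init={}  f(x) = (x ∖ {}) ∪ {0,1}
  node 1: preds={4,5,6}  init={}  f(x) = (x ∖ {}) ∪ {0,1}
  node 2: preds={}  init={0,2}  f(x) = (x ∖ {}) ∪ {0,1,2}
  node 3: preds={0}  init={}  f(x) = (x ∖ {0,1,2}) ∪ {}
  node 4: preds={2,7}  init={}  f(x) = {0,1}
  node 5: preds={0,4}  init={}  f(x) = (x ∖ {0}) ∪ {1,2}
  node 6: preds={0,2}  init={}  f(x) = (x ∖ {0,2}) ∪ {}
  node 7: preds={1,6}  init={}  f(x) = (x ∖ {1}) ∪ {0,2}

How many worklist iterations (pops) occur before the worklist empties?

15

Trace (15 dequeues):
  [1] u=0 | in {} | out {0,1} | prev {} | push {}
  [2] u=1 | in {} | out {0,1} | prev {} | push {}
  [3] u=2 | in {} | out {0,1,2} | prev {0,2} | push {}
  [4] u=3 | in {0,1} | out {} | ==
  [5] u=4 | in {0,1,2} | out {0,1} | prev {} | push {1}
  [6] u=5 | in {0,1} | out {1,2} | prev {} | push {}
  [7] u=6 | in {0,1,2} | out {1} | prev {} | push {0}
  [8] u=7 | in {0,1} | out {0,2} | prev {} | push {4}
  [9] u=1 | in {0,1,2} | out {0,1,2} | prev {0,1} | push {7}
  [10] u=0 | in {0,1,2} | out {0,1,2} | prev {0,1} | push {3,5,6}
  [11] u=4 | in {0,1,2} | out {0,1} | ==
  [12] u=7 | in {0,1,2} | out {0,2} | ==
  [13] u=3 | in {0,1,2} | out {} | ==
  [14] u=5 | in {0,1,2} | out {1,2} | ==
  [15] u=6 | in {0,1,2} | out {1} | ==

Converged values:
  [0] {0,1,2}
  [1] {0,1,2}
  [2] {0,1,2}
  [3] {}
  [4] {0,1}
  [5] {1,2}
  [6] {1}
  [7] {0,2}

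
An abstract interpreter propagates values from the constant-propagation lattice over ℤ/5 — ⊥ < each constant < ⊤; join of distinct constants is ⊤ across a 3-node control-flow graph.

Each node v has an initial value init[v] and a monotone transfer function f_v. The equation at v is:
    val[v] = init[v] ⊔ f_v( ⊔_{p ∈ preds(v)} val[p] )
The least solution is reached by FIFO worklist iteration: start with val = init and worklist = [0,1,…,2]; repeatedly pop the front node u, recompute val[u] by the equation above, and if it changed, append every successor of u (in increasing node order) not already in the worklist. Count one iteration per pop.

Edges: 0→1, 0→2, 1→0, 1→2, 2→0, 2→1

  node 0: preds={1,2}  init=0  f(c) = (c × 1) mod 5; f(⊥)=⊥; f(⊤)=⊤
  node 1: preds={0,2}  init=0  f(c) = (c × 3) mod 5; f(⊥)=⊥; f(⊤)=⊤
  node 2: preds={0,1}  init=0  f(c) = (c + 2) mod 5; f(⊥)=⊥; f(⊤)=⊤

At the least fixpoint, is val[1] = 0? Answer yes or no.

Trace (7 dequeues):
  [1] u=0 | in 0 | out 0 | ==
  [2] u=1 | in 0 | out 0 | ==
  [3] u=2 | in 0 | out ⊤ | prev 0 | push {0,1}
  [4] u=0 | in ⊤ | out ⊤ | prev 0 | push {2}
  [5] u=1 | in ⊤ | out ⊤ | prev 0 | push {0}
  [6] u=2 | in ⊤ | out ⊤ | ==
  [7] u=0 | in ⊤ | out ⊤ | ==

Converged values:
  [0] ⊤
  [1] ⊤
  [2] ⊤

no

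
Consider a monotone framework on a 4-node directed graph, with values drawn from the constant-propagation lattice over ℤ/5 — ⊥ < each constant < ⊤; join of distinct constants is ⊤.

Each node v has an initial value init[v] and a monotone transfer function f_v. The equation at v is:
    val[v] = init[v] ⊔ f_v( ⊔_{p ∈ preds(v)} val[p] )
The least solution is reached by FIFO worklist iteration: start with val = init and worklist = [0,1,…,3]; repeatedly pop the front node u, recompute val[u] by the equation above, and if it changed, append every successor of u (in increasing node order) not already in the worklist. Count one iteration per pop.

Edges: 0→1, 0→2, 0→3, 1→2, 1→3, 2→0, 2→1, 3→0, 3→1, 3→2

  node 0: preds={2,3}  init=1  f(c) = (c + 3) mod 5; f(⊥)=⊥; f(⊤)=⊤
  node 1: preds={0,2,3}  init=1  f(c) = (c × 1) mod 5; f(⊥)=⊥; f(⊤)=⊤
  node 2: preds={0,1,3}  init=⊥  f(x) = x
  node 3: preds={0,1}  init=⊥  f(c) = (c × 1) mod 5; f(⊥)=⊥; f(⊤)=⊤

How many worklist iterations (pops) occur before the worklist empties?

11

Trace (11 dequeues):
  [1] u=0 | in ⊥ | out 1 | ==
  [2] u=1 | in 1 | out 1 | ==
  [3] u=2 | in 1 | out 1 | prev ⊥ | push {0,1}
  [4] u=3 | in 1 | out 1 | prev ⊥ | push {2}
  [5] u=0 | in 1 | out ⊤ | prev 1 | push {3}
  [6] u=1 | in ⊤ | out ⊤ | prev 1 | push {}
  [7] u=2 | in ⊤ | out ⊤ | prev 1 | push {0,1}
  [8] u=3 | in ⊤ | out ⊤ | prev 1 | push {2}
  [9] u=0 | in ⊤ | out ⊤ | ==
  [10] u=1 | in ⊤ | out ⊤ | ==
  [11] u=2 | in ⊤ | out ⊤ | ==

Converged values:
  [0] ⊤
  [1] ⊤
  [2] ⊤
  [3] ⊤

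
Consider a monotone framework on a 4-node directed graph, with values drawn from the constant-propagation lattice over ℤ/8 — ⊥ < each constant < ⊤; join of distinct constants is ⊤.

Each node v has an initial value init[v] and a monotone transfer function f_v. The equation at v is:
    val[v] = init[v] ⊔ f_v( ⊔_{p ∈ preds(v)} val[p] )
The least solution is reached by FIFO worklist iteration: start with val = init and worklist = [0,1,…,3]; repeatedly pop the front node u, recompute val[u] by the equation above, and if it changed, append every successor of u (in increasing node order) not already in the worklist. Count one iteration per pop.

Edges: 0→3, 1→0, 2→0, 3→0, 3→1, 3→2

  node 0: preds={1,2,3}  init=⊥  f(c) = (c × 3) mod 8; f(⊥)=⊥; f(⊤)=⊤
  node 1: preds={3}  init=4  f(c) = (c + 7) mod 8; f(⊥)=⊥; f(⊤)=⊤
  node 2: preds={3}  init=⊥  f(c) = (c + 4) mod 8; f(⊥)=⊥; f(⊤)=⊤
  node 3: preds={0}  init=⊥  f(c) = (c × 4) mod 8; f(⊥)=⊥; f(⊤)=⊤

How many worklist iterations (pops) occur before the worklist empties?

12

Trace (12 dequeues):
  [1] u=0 | in 4 | out 4 | prev ⊥ | push {}
  [2] u=1 | in ⊥ | out 4 | ==
  [3] u=2 | in ⊥ | out ⊥ | ==
  [4] u=3 | in 4 | out 0 | prev ⊥ | push {0,1,2}
  [5] u=0 | in ⊤ | out ⊤ | prev 4 | push {3}
  [6] u=1 | in 0 | out ⊤ | prev 4 | push {0}
  [7] u=2 | in 0 | out 4 | prev ⊥ | push {}
  [8] u=3 | in ⊤ | out ⊤ | prev 0 | push {1,2}
  [9] u=0 | in ⊤ | out ⊤ | ==
  [10] u=1 | in ⊤ | out ⊤ | ==
  [11] u=2 | in ⊤ | out ⊤ | prev 4 | push {0}
  [12] u=0 | in ⊤ | out ⊤ | ==

Converged values:
  [0] ⊤
  [1] ⊤
  [2] ⊤
  [3] ⊤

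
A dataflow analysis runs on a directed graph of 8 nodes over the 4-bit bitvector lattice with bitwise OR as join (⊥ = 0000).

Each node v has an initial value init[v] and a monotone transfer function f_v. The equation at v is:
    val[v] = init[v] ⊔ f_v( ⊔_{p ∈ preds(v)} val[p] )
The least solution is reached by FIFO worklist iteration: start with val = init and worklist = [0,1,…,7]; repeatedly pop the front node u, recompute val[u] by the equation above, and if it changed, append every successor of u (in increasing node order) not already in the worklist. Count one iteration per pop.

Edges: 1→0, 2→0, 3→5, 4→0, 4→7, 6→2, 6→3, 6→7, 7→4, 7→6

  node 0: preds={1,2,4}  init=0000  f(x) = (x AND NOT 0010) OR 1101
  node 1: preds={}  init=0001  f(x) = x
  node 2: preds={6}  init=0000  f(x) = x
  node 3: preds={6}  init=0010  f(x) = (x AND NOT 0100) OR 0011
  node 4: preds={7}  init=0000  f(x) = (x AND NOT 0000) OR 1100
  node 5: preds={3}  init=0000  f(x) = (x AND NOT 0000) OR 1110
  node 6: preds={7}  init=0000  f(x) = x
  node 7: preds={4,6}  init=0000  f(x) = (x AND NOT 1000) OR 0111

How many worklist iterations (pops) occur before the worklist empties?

Worklist (16 pops):
  #1 pop 0: in=0001 → 1101 (was 0000); enqueue []
  #2 pop 1: in=0000 → 0001 (no change)
  #3 pop 2: in=0000 → 0000 (no change)
  #4 pop 3: in=0000 → 0011 (was 0010); enqueue []
  #5 pop 4: in=0000 → 1100 (was 0000); enqueue [0]
  #6 pop 5: in=0011 → 1111 (was 0000); enqueue []
  #7 pop 6: in=0000 → 0000 (no change)
  #8 pop 7: in=1100 → 0111 (was 0000); enqueue [4,6]
  #9 pop 0: in=1101 → 1101 (no change)
  #10 pop 4: in=0111 → 1111 (was 1100); enqueue [0,7]
  #11 pop 6: in=0111 → 0111 (was 0000); enqueue [2,3]
  #12 pop 0: in=1111 → 1101 (no change)
  #13 pop 7: in=1111 → 0111 (no change)
  #14 pop 2: in=0111 → 0111 (was 0000); enqueue [0]
  #15 pop 3: in=0111 → 0011 (no change)
  #16 pop 0: in=1111 → 1101 (no change)

Fixpoint:
  val[0] = 1101
  val[1] = 0001
  val[2] = 0111
  val[3] = 0011
  val[4] = 1111
  val[5] = 1111
  val[6] = 0111
  val[7] = 0111

16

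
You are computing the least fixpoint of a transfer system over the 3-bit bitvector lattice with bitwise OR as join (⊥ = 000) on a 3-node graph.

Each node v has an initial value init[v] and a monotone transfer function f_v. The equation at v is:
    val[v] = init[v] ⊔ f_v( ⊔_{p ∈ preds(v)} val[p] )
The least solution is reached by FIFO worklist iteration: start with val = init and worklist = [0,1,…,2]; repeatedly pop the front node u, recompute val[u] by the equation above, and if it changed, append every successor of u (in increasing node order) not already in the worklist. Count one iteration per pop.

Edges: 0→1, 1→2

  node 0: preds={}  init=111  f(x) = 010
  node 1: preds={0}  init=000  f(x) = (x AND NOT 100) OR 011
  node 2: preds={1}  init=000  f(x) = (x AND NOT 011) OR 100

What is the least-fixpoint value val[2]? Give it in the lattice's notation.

100

Iteration log — 3 steps:
  step 1. node 0  ⊔preds=000  new=111  stable
  step 2. node 1  ⊔preds=111  new=011  old=000  +wl: 
  step 3. node 2  ⊔preds=011  new=100  old=000  +wl: 

Least fixpoint reached:
  node 0: 111
  node 1: 011
  node 2: 100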